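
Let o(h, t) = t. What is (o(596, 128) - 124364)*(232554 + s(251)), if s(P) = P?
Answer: -28922761980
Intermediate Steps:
(o(596, 128) - 124364)*(232554 + s(251)) = (128 - 124364)*(232554 + 251) = -124236*232805 = -28922761980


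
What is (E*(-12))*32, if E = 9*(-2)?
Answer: 6912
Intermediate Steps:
E = -18
(E*(-12))*32 = -18*(-12)*32 = 216*32 = 6912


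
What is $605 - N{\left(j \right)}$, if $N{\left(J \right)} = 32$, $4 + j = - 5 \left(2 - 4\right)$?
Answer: $573$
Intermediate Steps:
$j = 6$ ($j = -4 - 5 \left(2 - 4\right) = -4 - -10 = -4 + 10 = 6$)
$605 - N{\left(j \right)} = 605 - 32 = 573$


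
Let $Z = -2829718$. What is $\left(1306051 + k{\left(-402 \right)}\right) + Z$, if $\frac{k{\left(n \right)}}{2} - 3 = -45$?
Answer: $-1523751$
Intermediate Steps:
$k{\left(n \right)} = -84$ ($k{\left(n \right)} = 6 + 2 \left(-45\right) = 6 - 90 = -84$)
$\left(1306051 + k{\left(-402 \right)}\right) + Z = \left(1306051 - 84\right) - 2829718 = 1305967 - 2829718 = -1523751$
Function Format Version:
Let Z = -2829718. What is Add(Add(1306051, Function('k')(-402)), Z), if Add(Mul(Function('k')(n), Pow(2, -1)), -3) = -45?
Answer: -1523751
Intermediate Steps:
Function('k')(n) = -84 (Function('k')(n) = Add(6, Mul(2, -45)) = Add(6, -90) = -84)
Add(Add(1306051, Function('k')(-402)), Z) = Add(Add(1306051, -84), -2829718) = Add(1305967, -2829718) = -1523751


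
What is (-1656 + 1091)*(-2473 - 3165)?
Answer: 3185470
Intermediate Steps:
(-1656 + 1091)*(-2473 - 3165) = -565*(-5638) = 3185470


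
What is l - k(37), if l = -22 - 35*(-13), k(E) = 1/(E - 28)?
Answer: 3896/9 ≈ 432.89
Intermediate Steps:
k(E) = 1/(-28 + E)
l = 433 (l = -22 + 455 = 433)
l - k(37) = 433 - 1/(-28 + 37) = 433 - 1/9 = 433 - 1*⅑ = 433 - ⅑ = 3896/9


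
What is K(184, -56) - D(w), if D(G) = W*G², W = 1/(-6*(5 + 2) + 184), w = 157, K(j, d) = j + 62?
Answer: 10283/142 ≈ 72.416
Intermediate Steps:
K(j, d) = 62 + j
W = 1/142 (W = 1/(-6*7 + 184) = 1/(-42 + 184) = 1/142 ≈ 0.0070423)
D(G) = G²/142
K(184, -56) - D(w) = (62 + 184) - 157²/142 = 246 - 24649/142 = 10283/142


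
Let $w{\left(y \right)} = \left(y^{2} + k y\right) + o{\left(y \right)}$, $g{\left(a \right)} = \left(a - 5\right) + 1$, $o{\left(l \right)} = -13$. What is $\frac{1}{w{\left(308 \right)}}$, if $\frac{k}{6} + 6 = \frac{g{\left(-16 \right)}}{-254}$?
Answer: $\frac{127}{10656381} \approx 1.1918 \cdot 10^{-5}$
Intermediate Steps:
$g{\left(a \right)} = -4 + a$ ($g{\left(a \right)} = \left(-5 + a\right) + 1 = -4 + a$)
$k = - \frac{4512}{127}$ ($k = -36 + 6 \frac{-4 - 16}{-254} = -36 + 6 \left(\left(-20\right) \left(- \frac{1}{254}\right)\right) = -36 + 6 \cdot \frac{10}{127} = -36 + \frac{60}{127} = - \frac{4512}{127} \approx -35.528$)
$w{\left(y \right)} = -13 + y^{2} - \frac{4512 y}{127}$ ($w{\left(y \right)} = \left(y^{2} - \frac{4512 y}{127}\right) - 13 = -13 + y^{2} - \frac{4512 y}{127}$)
$\frac{1}{w{\left(308 \right)}} = \frac{1}{-13 + 308^{2} - \frac{1389696}{127}} = \frac{1}{-13 + 94864 - \frac{1389696}{127}} = \frac{1}{\frac{10656381}{127}} = \frac{127}{10656381}$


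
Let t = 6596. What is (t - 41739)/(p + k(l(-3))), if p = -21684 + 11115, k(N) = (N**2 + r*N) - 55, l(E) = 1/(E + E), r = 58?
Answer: 1265148/382811 ≈ 3.3049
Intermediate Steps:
l(E) = 1/(2*E)
k(N) = -55 + N**2 + 58*N (k(N) = (N**2 + 58*N) - 55 = -55 + N**2 + 58*N)
p = -10569
(t - 41739)/(p + k(l(-3))) = (6596 - 41739)/(-10569 + (-55 + ((1/2)/(-3))**2 + 58*((1/2)/(-3)))) = -35143/(-10569 + (-55 + ((1/2)*(-1/3))**2 + 58*((1/2)*(-1/3)))) = -35143/(-10569 + (-55 + (-1/6)**2 + 58*(-1/6))) = -35143/(-10569 + (-55 + 1/36 - 29/3)) = -35143/(-10569 - 2327/36) = -35143/(-382811/36) = -35143*(-36/382811) = 1265148/382811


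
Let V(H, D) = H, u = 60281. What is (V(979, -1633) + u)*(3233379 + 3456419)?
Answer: 409817025480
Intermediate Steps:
(V(979, -1633) + u)*(3233379 + 3456419) = (979 + 60281)*(3233379 + 3456419) = 61260*6689798 = 409817025480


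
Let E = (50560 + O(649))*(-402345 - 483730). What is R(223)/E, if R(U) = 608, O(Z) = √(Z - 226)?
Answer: -6148096/453017039662055 + 1824*√47/2265085198310275 ≈ -1.3566e-8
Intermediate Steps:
O(Z) = √(-226 + Z)
E = -44799952000 - 2658225*√47 (E = (50560 + √(-226 + 649))*(-402345 - 483730) = (50560 + √423)*(-886075) = (50560 + 3*√47)*(-886075) = -44799952000 - 2658225*√47 ≈ -4.4818e+10)
R(223)/E = 608/(-44799952000 - 2658225*√47)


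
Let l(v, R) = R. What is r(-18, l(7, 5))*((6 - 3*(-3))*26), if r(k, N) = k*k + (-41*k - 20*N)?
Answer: 375180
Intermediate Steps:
r(k, N) = k² - 41*k - 20*N (r(k, N) = k² + (-41*k - 20*N) = k² - 41*k - 20*N)
r(-18, l(7, 5))*((6 - 3*(-3))*26) = ((-18)² - 41*(-18) - 20*5)*((6 - 3*(-3))*26) = (324 + 738 - 100)*((6 - 1*(-9))*26) = 962*((6 + 9)*26) = 962*(15*26) = 962*390 = 375180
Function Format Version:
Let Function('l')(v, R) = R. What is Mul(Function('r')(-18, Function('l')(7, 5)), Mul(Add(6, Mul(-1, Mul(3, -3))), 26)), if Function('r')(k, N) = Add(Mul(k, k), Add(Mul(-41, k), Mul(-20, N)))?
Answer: 375180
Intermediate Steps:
Function('r')(k, N) = Add(Pow(k, 2), Mul(-41, k), Mul(-20, N)) (Function('r')(k, N) = Add(Pow(k, 2), Add(Mul(-41, k), Mul(-20, N))) = Add(Pow(k, 2), Mul(-41, k), Mul(-20, N)))
Mul(Function('r')(-18, Function('l')(7, 5)), Mul(Add(6, Mul(-1, Mul(3, -3))), 26)) = Mul(Add(Pow(-18, 2), Mul(-41, -18), Mul(-20, 5)), Mul(Add(6, Mul(-1, Mul(3, -3))), 26)) = Mul(Add(324, 738, -100), Mul(Add(6, Mul(-1, -9)), 26)) = Mul(962, Mul(Add(6, 9), 26)) = Mul(962, Mul(15, 26)) = Mul(962, 390) = 375180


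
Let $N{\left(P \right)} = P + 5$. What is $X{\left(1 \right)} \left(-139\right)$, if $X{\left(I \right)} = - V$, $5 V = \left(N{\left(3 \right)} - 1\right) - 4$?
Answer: $\frac{417}{5} \approx 83.4$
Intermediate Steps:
$N{\left(P \right)} = 5 + P$
$V = \frac{3}{5}$ ($V = \frac{\left(\left(5 + 3\right) - 1\right) - 4}{5} = \frac{\left(8 - 1\right) - 4}{5} = \frac{7 - 4}{5} = \frac{1}{5} \cdot 3 = \frac{3}{5} \approx 0.6$)
$X{\left(I \right)} = - \frac{3}{5}$ ($X{\left(I \right)} = \left(-1\right) \frac{3}{5} = - \frac{3}{5}$)
$X{\left(1 \right)} \left(-139\right) = \left(- \frac{3}{5}\right) \left(-139\right) = \frac{417}{5}$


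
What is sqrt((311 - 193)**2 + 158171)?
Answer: sqrt(172095) ≈ 414.84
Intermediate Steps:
sqrt((311 - 193)**2 + 158171) = sqrt(118**2 + 158171) = sqrt(13924 + 158171) = sqrt(172095)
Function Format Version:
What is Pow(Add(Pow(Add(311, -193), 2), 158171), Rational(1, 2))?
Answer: Pow(172095, Rational(1, 2)) ≈ 414.84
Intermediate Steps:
Pow(Add(Pow(Add(311, -193), 2), 158171), Rational(1, 2)) = Pow(Add(Pow(118, 2), 158171), Rational(1, 2)) = Pow(Add(13924, 158171), Rational(1, 2)) = Pow(172095, Rational(1, 2))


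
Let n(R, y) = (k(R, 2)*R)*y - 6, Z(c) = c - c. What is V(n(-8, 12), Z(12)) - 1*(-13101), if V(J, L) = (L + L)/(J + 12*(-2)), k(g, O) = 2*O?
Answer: 13101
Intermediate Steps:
Z(c) = 0
n(R, y) = -6 + 4*R*y (n(R, y) = ((2*2)*R)*y - 6 = (4*R)*y - 6 = 4*R*y - 6 = -6 + 4*R*y)
V(J, L) = 2*L/(-24 + J) (V(J, L) = (2*L)/(J - 24) = (2*L)/(-24 + J) = 2*L/(-24 + J))
V(n(-8, 12), Z(12)) - 1*(-13101) = 2*0/(-24 + (-6 + 4*(-8)*12)) - 1*(-13101) = 2*0/(-24 + (-6 - 384)) + 13101 = 2*0/(-24 - 390) + 13101 = 2*0/(-414) + 13101 = 2*0*(-1/414) + 13101 = 0 + 13101 = 13101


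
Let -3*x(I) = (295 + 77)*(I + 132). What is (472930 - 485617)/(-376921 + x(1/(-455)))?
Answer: 5772585/178946371 ≈ 0.032259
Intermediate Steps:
x(I) = -16368 - 124*I (x(I) = -(295 + 77)*(I + 132)/3 = -124*(132 + I) = -(49104 + 372*I)/3 = -16368 - 124*I)
(472930 - 485617)/(-376921 + x(1/(-455))) = (472930 - 485617)/(-376921 + (-16368 - 124/(-455))) = -12687/(-376921 + (-16368 - 124*(-1/455))) = -12687/(-376921 + (-16368 + 124/455)) = -12687/(-376921 - 7447316/455) = -12687/(-178946371/455) = -12687*(-455/178946371) = 5772585/178946371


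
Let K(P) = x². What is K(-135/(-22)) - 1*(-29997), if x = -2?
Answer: 30001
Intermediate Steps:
K(P) = 4 (K(P) = (-2)² = 4)
K(-135/(-22)) - 1*(-29997) = 4 - 1*(-29997) = 4 + 29997 = 30001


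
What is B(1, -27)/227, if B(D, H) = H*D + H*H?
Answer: 702/227 ≈ 3.0925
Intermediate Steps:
B(D, H) = H² + D*H (B(D, H) = D*H + H² = H² + D*H)
B(1, -27)/227 = -27*(1 - 27)/227 = -27*(-26)*(1/227) = 702*(1/227) = 702/227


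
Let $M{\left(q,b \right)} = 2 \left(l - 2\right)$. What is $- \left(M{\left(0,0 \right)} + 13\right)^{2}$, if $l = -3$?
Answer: $-9$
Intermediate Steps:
$M{\left(q,b \right)} = -10$ ($M{\left(q,b \right)} = 2 \left(-3 - 2\right) = 2 \left(-5\right) = -10$)
$- \left(M{\left(0,0 \right)} + 13\right)^{2} = - \left(-10 + 13\right)^{2} = - 3^{2} = \left(-1\right) 9 = -9$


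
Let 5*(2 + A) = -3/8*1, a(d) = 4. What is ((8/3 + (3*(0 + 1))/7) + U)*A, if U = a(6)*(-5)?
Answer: 5893/168 ≈ 35.077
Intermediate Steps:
A = -83/40 (A = -2 + (-3/8*1)/5 = -2 + (⅕)*(-3/8) = -2 - 3/40 = -83/40 ≈ -2.0750)
U = -20 (U = 4*(-5) = -20)
((8/3 + (3*(0 + 1))/7) + U)*A = ((8/3 + (3*(0 + 1))/7) - 20)*(-83/40) = ((8*(⅓) + (3*1)*(⅐)) - 20)*(-83/40) = ((8/3 + 3*(⅐)) - 20)*(-83/40) = ((8/3 + 3/7) - 20)*(-83/40) = (65/21 - 20)*(-83/40) = -355/21*(-83/40) = 5893/168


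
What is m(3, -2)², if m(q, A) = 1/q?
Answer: ⅑ ≈ 0.11111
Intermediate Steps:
m(q, A) = 1/q
m(3, -2)² = (1/3)² = (⅓)² = ⅑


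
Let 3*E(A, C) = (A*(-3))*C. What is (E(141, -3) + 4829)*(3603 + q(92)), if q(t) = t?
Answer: 19406140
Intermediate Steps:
E(A, C) = -A*C (E(A, C) = ((A*(-3))*C)/3 = ((-3*A)*C)/3 = (-3*A*C)/3 = -A*C)
(E(141, -3) + 4829)*(3603 + q(92)) = (-1*141*(-3) + 4829)*(3603 + 92) = (423 + 4829)*3695 = 5252*3695 = 19406140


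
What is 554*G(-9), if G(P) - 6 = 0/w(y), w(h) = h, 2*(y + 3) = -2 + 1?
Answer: 3324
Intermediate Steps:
y = -7/2 (y = -3 + (-2 + 1)/2 = -3 + (1/2)*(-1) = -3 - 1/2 = -7/2 ≈ -3.5000)
G(P) = 6 (G(P) = 6 + 0/(-7/2) = 6 + 0*(-2/7) = 6 + 0 = 6)
554*G(-9) = 554*6 = 3324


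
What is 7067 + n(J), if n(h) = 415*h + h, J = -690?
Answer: -279973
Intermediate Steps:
n(h) = 416*h
7067 + n(J) = 7067 + 416*(-690) = 7067 - 287040 = -279973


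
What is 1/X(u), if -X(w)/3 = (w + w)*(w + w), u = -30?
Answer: -1/10800 ≈ -9.2593e-5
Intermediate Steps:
X(w) = -12*w**2 (X(w) = -3*(w + w)*(w + w) = -3*2*w*2*w = -12*w**2)
1/X(u) = 1/(-12*(-30)**2) = 1/(-12*900) = 1/(-10800) = -1/10800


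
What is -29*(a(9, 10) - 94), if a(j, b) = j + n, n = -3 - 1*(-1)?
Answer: 2523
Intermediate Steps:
n = -2 (n = -3 + 1 = -2)
a(j, b) = -2 + j (a(j, b) = j - 2 = -2 + j)
-29*(a(9, 10) - 94) = -29*((-2 + 9) - 94) = -29*(7 - 94) = -29*(-87) = 2523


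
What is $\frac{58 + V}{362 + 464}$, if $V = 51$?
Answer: $\frac{109}{826} \approx 0.13196$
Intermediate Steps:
$\frac{58 + V}{362 + 464} = \frac{58 + 51}{362 + 464} = \frac{109}{826}$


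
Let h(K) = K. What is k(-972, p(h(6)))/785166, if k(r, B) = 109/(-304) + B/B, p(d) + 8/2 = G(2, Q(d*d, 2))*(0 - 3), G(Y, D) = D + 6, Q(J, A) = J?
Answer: 65/79563488 ≈ 8.1696e-7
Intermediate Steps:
G(Y, D) = 6 + D
p(d) = -22 - 3*d² (p(d) = -4 + (6 + d*d)*(0 - 3) = -4 + (6 + d²)*(-3) = -4 + (-18 - 3*d²) = -22 - 3*d²)
k(r, B) = 195/304 (k(r, B) = 109*(-1/304) + 1 = -109/304 + 1 = 195/304)
k(-972, p(h(6)))/785166 = (195/304)/785166 = (195/304)*(1/785166) = 65/79563488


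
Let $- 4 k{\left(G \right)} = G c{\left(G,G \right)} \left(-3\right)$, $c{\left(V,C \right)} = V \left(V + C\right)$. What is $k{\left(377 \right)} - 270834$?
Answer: $\frac{160206231}{2} \approx 8.0103 \cdot 10^{7}$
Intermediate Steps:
$c{\left(V,C \right)} = V \left(C + V\right)$
$k{\left(G \right)} = \frac{3 G^{3}}{2}$ ($k{\left(G \right)} = - \frac{G G \left(G + G\right) \left(-3\right)}{4} = - \frac{G G 2 G \left(-3\right)}{4} = - \frac{G 2 G^{2} \left(-3\right)}{4} = - \frac{2 G^{3} \left(-3\right)}{4} = - \frac{\left(-6\right) G^{3}}{4} = \frac{3 G^{3}}{2}$)
$k{\left(377 \right)} - 270834 = \frac{3 \cdot 377^{3}}{2} - 270834 = \frac{3}{2} \cdot 53582633 - 270834 = \frac{160747899}{2} - 270834 = \frac{160206231}{2}$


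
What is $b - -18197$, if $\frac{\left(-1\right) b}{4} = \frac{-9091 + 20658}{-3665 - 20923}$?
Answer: $\frac{111868526}{6147} \approx 18199.0$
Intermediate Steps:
$b = \frac{11567}{6147}$ ($b = - 4 \frac{-9091 + 20658}{-3665 - 20923} = - 4 \frac{11567}{-24588} = - 4 \cdot 11567 \left(- \frac{1}{24588}\right) = \left(-4\right) \left(- \frac{11567}{24588}\right) = \frac{11567}{6147} \approx 1.8817$)
$b - -18197 = \frac{11567}{6147} - -18197 = \frac{11567}{6147} + 18197 = \frac{111868526}{6147}$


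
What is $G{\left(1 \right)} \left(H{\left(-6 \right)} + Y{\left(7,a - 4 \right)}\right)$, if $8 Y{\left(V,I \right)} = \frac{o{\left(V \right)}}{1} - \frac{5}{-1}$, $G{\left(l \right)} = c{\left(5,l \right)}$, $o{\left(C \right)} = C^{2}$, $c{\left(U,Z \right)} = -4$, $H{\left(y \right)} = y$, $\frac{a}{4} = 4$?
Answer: $-3$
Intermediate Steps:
$a = 16$ ($a = 4 \cdot 4 = 16$)
$G{\left(l \right)} = -4$
$Y{\left(V,I \right)} = \frac{5}{8} + \frac{V^{2}}{8}$ ($Y{\left(V,I \right)} = \frac{\frac{V^{2}}{1} - \frac{5}{-1}}{8} = \frac{V^{2} \cdot 1 - -5}{8} = \frac{V^{2} + 5}{8} = \frac{5 + V^{2}}{8} = \frac{5}{8} + \frac{V^{2}}{8}$)
$G{\left(1 \right)} \left(H{\left(-6 \right)} + Y{\left(7,a - 4 \right)}\right) = - 4 \left(-6 + \left(\frac{5}{8} + \frac{7^{2}}{8}\right)\right) = - 4 \left(-6 + \left(\frac{5}{8} + \frac{1}{8} \cdot 49\right)\right) = - 4 \left(-6 + \left(\frac{5}{8} + \frac{49}{8}\right)\right) = - 4 \left(-6 + \frac{27}{4}\right) = \left(-4\right) \frac{3}{4} = -3$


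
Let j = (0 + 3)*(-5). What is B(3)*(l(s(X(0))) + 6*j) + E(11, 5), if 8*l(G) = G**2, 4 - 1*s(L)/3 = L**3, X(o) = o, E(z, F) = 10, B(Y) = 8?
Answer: -566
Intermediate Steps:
j = -15 (j = 3*(-5) = -15)
s(L) = 12 - 3*L**3
l(G) = G**2/8
B(3)*(l(s(X(0))) + 6*j) + E(11, 5) = 8*((12 - 3*0**3)**2/8 + 6*(-15)) + 10 = 8*((12 - 3*0)**2/8 - 90) + 10 = 8*((12 + 0)**2/8 - 90) + 10 = 8*((1/8)*12**2 - 90) + 10 = 8*((1/8)*144 - 90) + 10 = 8*(18 - 90) + 10 = 8*(-72) + 10 = -576 + 10 = -566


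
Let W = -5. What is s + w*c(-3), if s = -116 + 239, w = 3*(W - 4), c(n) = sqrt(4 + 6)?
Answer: 123 - 27*sqrt(10) ≈ 37.619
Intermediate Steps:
c(n) = sqrt(10)
w = -27 (w = 3*(-5 - 4) = 3*(-9) = -27)
s = 123
s + w*c(-3) = 123 - 27*sqrt(10)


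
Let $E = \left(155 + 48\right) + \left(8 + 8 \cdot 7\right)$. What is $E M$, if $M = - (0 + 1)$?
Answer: $-267$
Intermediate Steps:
$E = 267$ ($E = 203 + \left(8 + 56\right) = 203 + 64 = 267$)
$M = -1$ ($M = \left(-1\right) 1 = -1$)
$E M = 267 \left(-1\right) = -267$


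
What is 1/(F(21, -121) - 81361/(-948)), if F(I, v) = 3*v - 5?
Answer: -948/267503 ≈ -0.0035439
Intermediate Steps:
F(I, v) = -5 + 3*v
1/(F(21, -121) - 81361/(-948)) = 1/((-5 + 3*(-121)) - 81361/(-948)) = 1/((-5 - 363) - 81361*(-1/948)) = 1/(-368 + 81361/948) = 1/(-267503/948) = -948/267503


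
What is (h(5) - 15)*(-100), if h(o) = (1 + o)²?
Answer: -2100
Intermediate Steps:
(h(5) - 15)*(-100) = ((1 + 5)² - 15)*(-100) = (6² - 15)*(-100) = (36 - 15)*(-100) = 21*(-100) = -2100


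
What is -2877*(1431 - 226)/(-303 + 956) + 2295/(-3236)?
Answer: -11220014895/2113108 ≈ -5309.7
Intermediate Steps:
-2877*(1431 - 226)/(-303 + 956) + 2295/(-3236) = -2877/(653/1205) + 2295*(-1/3236) = -2877/(653*(1/1205)) - 2295/3236 = -2877/653/1205 - 2295/3236 = -2877*1205/653 - 2295/3236 = -3466785/653 - 2295/3236 = -11220014895/2113108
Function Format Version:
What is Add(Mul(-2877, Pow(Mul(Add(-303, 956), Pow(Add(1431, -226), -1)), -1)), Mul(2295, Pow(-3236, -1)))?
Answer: Rational(-11220014895, 2113108) ≈ -5309.7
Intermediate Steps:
Add(Mul(-2877, Pow(Mul(Add(-303, 956), Pow(Add(1431, -226), -1)), -1)), Mul(2295, Pow(-3236, -1))) = Add(Mul(-2877, Pow(Mul(653, Pow(1205, -1)), -1)), Mul(2295, Rational(-1, 3236))) = Add(Mul(-2877, Pow(Mul(653, Rational(1, 1205)), -1)), Rational(-2295, 3236)) = Add(Mul(-2877, Pow(Rational(653, 1205), -1)), Rational(-2295, 3236)) = Add(Mul(-2877, Rational(1205, 653)), Rational(-2295, 3236)) = Add(Rational(-3466785, 653), Rational(-2295, 3236)) = Rational(-11220014895, 2113108)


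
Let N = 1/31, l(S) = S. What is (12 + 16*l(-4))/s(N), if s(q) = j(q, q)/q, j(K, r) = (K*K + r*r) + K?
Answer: -1612/33 ≈ -48.849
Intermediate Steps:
j(K, r) = K + K**2 + r**2 (j(K, r) = (K**2 + r**2) + K = K + K**2 + r**2)
N = 1/31 ≈ 0.032258
s(q) = (q + 2*q**2)/q (s(q) = (q + q**2 + q**2)/q = (q + 2*q**2)/q)
(12 + 16*l(-4))/s(N) = (12 + 16*(-4))/(1 + 2*(1/31)) = (12 - 64)/(1 + 2/31) = -52/33/31 = -52*31/33 = -1612/33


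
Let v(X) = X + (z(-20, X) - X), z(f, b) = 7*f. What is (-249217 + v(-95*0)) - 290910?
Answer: -540267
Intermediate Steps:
v(X) = -140 (v(X) = X + (7*(-20) - X) = X + (-140 - X) = -140)
(-249217 + v(-95*0)) - 290910 = (-249217 - 140) - 290910 = -249357 - 290910 = -540267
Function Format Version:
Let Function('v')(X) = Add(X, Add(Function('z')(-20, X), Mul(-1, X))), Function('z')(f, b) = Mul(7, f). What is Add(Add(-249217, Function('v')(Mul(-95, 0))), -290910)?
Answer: -540267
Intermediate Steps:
Function('v')(X) = -140 (Function('v')(X) = Add(X, Add(Mul(7, -20), Mul(-1, X))) = Add(X, Add(-140, Mul(-1, X))) = -140)
Add(Add(-249217, Function('v')(Mul(-95, 0))), -290910) = Add(Add(-249217, -140), -290910) = Add(-249357, -290910) = -540267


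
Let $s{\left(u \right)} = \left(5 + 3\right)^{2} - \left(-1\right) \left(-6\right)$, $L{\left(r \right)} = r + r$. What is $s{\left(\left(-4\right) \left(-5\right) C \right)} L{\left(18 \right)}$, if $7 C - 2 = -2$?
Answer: $2088$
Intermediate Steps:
$C = 0$ ($C = \frac{2}{7} + \frac{1}{7} \left(-2\right) = \frac{2}{7} - \frac{2}{7} = 0$)
$L{\left(r \right)} = 2 r$
$s{\left(u \right)} = 58$ ($s{\left(u \right)} = 8^{2} - 6 = 64 - 6 = 58$)
$s{\left(\left(-4\right) \left(-5\right) C \right)} L{\left(18 \right)} = 58 \cdot 2 \cdot 18 = 58 \cdot 36 = 2088$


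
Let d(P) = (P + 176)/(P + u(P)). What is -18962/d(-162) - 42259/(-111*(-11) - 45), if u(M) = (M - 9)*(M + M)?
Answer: -12569991685/168 ≈ -7.4821e+7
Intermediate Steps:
u(M) = 2*M*(-9 + M) (u(M) = (-9 + M)*(2*M) = 2*M*(-9 + M))
d(P) = (176 + P)/(P + 2*P*(-9 + P)) (d(P) = (P + 176)/(P + 2*P*(-9 + P)) = (176 + P)/(P + 2*P*(-9 + P)))
-18962/d(-162) - 42259/(-111*(-11) - 45) = -18962*(-162*(-17 + 2*(-162))/(176 - 162)) - 42259/(-111*(-11) - 45) = -18962/((-1/162*14/(-17 - 324))) - 42259/(1221 - 45) = -18962/((-1/162*14/(-341))) - 42259/1176 = -18962/((-1/162*(-1/341)*14)) - 42259*1/1176 = -18962/7/27621 - 6037/168 = -18962*27621/7 - 6037/168 = -523749402/7 - 6037/168 = -12569991685/168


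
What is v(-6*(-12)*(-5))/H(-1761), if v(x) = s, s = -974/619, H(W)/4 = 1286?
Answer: -487/1592068 ≈ -0.00030589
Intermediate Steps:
H(W) = 5144 (H(W) = 4*1286 = 5144)
s = -974/619 (s = -974*1/619 = -974/619 ≈ -1.5735)
v(x) = -974/619
v(-6*(-12)*(-5))/H(-1761) = -974/619/5144 = -974/619*1/5144 = -487/1592068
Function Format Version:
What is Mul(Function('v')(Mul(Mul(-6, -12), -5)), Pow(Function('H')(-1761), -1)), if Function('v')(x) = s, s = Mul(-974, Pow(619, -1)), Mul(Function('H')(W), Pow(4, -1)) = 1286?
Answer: Rational(-487, 1592068) ≈ -0.00030589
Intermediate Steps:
Function('H')(W) = 5144 (Function('H')(W) = Mul(4, 1286) = 5144)
s = Rational(-974, 619) (s = Mul(-974, Rational(1, 619)) = Rational(-974, 619) ≈ -1.5735)
Function('v')(x) = Rational(-974, 619)
Mul(Function('v')(Mul(Mul(-6, -12), -5)), Pow(Function('H')(-1761), -1)) = Mul(Rational(-974, 619), Pow(5144, -1)) = Mul(Rational(-974, 619), Rational(1, 5144)) = Rational(-487, 1592068)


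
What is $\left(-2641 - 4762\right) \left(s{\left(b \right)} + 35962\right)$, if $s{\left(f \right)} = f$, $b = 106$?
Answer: $-267011404$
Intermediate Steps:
$\left(-2641 - 4762\right) \left(s{\left(b \right)} + 35962\right) = \left(-2641 - 4762\right) \left(106 + 35962\right) = \left(-7403\right) 36068 = -267011404$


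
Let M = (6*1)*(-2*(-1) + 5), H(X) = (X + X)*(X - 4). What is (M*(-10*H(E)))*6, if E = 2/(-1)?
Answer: -60480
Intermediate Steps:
E = -2 (E = 2*(-1) = -2)
H(X) = 2*X*(-4 + X) (H(X) = (2*X)*(-4 + X) = 2*X*(-4 + X))
M = 42 (M = 6*(2 + 5) = 6*7 = 42)
(M*(-10*H(E)))*6 = (42*(-20*(-2)*(-4 - 2)))*6 = (42*(-20*(-2)*(-6)))*6 = (42*(-10*24))*6 = (42*(-240))*6 = -10080*6 = -60480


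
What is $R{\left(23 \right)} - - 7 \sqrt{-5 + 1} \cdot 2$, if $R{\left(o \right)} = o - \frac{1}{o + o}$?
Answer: $\frac{1057}{46} + 28 i \approx 22.978 + 28.0 i$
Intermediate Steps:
$R{\left(o \right)} = o - \frac{1}{2 o}$
$R{\left(23 \right)} - - 7 \sqrt{-5 + 1} \cdot 2 = \left(23 - \frac{1}{2 \cdot 23}\right) - - 7 \sqrt{-5 + 1} \cdot 2 = \left(23 - \frac{1}{46}\right) - - 7 \sqrt{-4} \cdot 2 = \left(23 - \frac{1}{46}\right) - - 7 \cdot 2 i 2 = \frac{1057}{46} - - 14 i 2 = \frac{1057}{46} - - 28 i = \frac{1057}{46} + 28 i$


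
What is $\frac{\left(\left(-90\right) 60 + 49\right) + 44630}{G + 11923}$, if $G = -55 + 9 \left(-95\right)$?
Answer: $\frac{13093}{3671} \approx 3.5666$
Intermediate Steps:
$G = -910$ ($G = -55 - 855 = -910$)
$\frac{\left(\left(-90\right) 60 + 49\right) + 44630}{G + 11923} = \frac{\left(\left(-90\right) 60 + 49\right) + 44630}{-910 + 11923} = \frac{\left(-5400 + 49\right) + 44630}{11013} = \left(-5351 + 44630\right) \frac{1}{11013} = 39279 \cdot \frac{1}{11013} = \frac{13093}{3671}$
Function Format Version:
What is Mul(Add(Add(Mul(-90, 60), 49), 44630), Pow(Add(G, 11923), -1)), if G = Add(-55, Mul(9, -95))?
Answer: Rational(13093, 3671) ≈ 3.5666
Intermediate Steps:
G = -910 (G = Add(-55, -855) = -910)
Mul(Add(Add(Mul(-90, 60), 49), 44630), Pow(Add(G, 11923), -1)) = Mul(Add(Add(Mul(-90, 60), 49), 44630), Pow(Add(-910, 11923), -1)) = Mul(Add(Add(-5400, 49), 44630), Pow(11013, -1)) = Mul(Add(-5351, 44630), Rational(1, 11013)) = Mul(39279, Rational(1, 11013)) = Rational(13093, 3671)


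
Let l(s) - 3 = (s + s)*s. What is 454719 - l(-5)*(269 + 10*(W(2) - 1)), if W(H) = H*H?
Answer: 438872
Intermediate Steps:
W(H) = H²
l(s) = 3 + 2*s² (l(s) = 3 + (s + s)*s = 3 + (2*s)*s = 3 + 2*s²)
454719 - l(-5)*(269 + 10*(W(2) - 1)) = 454719 - (3 + 2*(-5)²)*(269 + 10*(2² - 1)) = 454719 - (3 + 2*25)*(269 + 10*(4 - 1)) = 454719 - (3 + 50)*(269 + 10*3) = 454719 - 53*(269 + 30) = 454719 - 53*299 = 454719 - 1*15847 = 454719 - 15847 = 438872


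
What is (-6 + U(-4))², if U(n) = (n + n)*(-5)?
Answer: 1156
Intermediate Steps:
U(n) = -10*n (U(n) = (2*n)*(-5) = -10*n)
(-6 + U(-4))² = (-6 - 10*(-4))² = (-6 + 40)² = 34² = 1156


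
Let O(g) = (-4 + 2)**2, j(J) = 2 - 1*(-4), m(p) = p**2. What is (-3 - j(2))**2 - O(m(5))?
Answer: 77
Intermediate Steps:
j(J) = 6 (j(J) = 2 + 4 = 6)
O(g) = 4 (O(g) = (-2)**2 = 4)
(-3 - j(2))**2 - O(m(5)) = (-3 - 1*6)**2 - 1*4 = (-3 - 6)**2 - 4 = (-9)**2 - 4 = 81 - 4 = 77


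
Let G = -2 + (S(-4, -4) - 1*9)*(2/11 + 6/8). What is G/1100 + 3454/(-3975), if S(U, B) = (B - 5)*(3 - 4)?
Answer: -76147/87450 ≈ -0.87075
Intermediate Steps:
S(U, B) = 5 - B (S(U, B) = (-5 + B)*(-1) = 5 - B)
G = -2 (G = -2 + ((5 - 1*(-4)) - 1*9)*(2/11 + 6/8) = -2 + ((5 + 4) - 9)*(2*(1/11) + 6*(1/8)) = -2 + (9 - 9)*(2/11 + 3/4) = -2 + 0*(41/44) = -2 + 0 = -2)
G/1100 + 3454/(-3975) = -2/1100 + 3454/(-3975) = -2*1/1100 + 3454*(-1/3975) = -1/550 - 3454/3975 = -76147/87450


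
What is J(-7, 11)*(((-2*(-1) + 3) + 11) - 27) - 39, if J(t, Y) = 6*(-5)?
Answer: 291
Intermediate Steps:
J(t, Y) = -30
J(-7, 11)*(((-2*(-1) + 3) + 11) - 27) - 39 = -30*(((-2*(-1) + 3) + 11) - 27) - 39 = -30*(((2 + 3) + 11) - 27) - 39 = -30*((5 + 11) - 27) - 39 = -30*(16 - 27) - 39 = -30*(-11) - 39 = 330 - 39 = 291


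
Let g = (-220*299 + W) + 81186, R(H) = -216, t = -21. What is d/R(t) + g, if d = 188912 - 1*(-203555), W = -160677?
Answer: -31771003/216 ≈ -1.4709e+5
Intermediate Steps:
d = 392467 (d = 188912 + 203555 = 392467)
g = -145271 (g = (-220*299 - 160677) + 81186 = (-65780 - 160677) + 81186 = -226457 + 81186 = -145271)
d/R(t) + g = 392467/(-216) - 145271 = 392467*(-1/216) - 145271 = -392467/216 - 145271 = -31771003/216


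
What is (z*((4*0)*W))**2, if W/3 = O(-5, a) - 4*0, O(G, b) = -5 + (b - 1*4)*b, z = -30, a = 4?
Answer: 0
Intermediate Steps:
O(G, b) = -5 + b*(-4 + b) (O(G, b) = -5 + (b - 4)*b = -5 + (-4 + b)*b = -5 + b*(-4 + b))
W = -15 (W = 3*((-5 + 4**2 - 4*4) - 4*0) = 3*((-5 + 16 - 16) + 0) = 3*(-5 + 0) = 3*(-5) = -15)
(z*((4*0)*W))**2 = (-30*4*0*(-15))**2 = (-0*(-15))**2 = (-30*0)**2 = 0**2 = 0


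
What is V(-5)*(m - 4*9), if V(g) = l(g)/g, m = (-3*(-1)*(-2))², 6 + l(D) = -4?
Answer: 0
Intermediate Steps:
l(D) = -10 (l(D) = -6 - 4 = -10)
m = 36 (m = (3*(-2))² = (-6)² = 36)
V(g) = -10/g
V(-5)*(m - 4*9) = (-10/(-5))*(36 - 4*9) = (-10*(-⅕))*(36 - 36) = 2*0 = 0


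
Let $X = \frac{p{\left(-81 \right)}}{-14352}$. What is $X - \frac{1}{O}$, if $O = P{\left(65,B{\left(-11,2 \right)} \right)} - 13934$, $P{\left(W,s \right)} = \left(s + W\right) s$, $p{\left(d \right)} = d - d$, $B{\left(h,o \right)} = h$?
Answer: $\frac{1}{14528} \approx 6.8833 \cdot 10^{-5}$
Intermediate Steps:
$p{\left(d \right)} = 0$
$P{\left(W,s \right)} = s \left(W + s\right)$ ($P{\left(W,s \right)} = \left(W + s\right) s = s \left(W + s\right)$)
$O = -14528$ ($O = - 11 \left(65 - 11\right) - 13934 = \left(-11\right) 54 - 13934 = -594 - 13934 = -14528$)
$X = 0$ ($X = \frac{0}{-14352} = 0 \left(- \frac{1}{14352}\right) = 0$)
$X - \frac{1}{O} = 0 - \frac{1}{-14528} = 0 - - \frac{1}{14528} = 0 + \frac{1}{14528} = \frac{1}{14528}$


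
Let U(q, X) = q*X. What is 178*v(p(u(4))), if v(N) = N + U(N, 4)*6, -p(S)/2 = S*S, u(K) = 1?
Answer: -8900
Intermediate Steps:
U(q, X) = X*q
p(S) = -2*S² (p(S) = -2*S*S = -2*S²)
v(N) = 25*N (v(N) = N + (4*N)*6 = N + 24*N = 25*N)
178*v(p(u(4))) = 178*(25*(-2*1²)) = 178*(25*(-2*1)) = 178*(25*(-2)) = 178*(-50) = -8900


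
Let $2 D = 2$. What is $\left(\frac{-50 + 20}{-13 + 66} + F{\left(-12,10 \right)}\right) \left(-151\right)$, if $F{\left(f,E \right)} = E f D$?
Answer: $\frac{964890}{53} \approx 18205.0$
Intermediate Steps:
$D = 1$ ($D = \frac{1}{2} \cdot 2 = 1$)
$F{\left(f,E \right)} = E f$ ($F{\left(f,E \right)} = E f 1 = E f$)
$\left(\frac{-50 + 20}{-13 + 66} + F{\left(-12,10 \right)}\right) \left(-151\right) = \left(\frac{-50 + 20}{-13 + 66} + 10 \left(-12\right)\right) \left(-151\right) = \left(- \frac{30}{53} - 120\right) \left(-151\right) = \left(- \frac{6390}{53}\right) \left(-151\right) = \frac{964890}{53}$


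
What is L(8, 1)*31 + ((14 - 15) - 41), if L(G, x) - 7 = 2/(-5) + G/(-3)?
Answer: 1199/15 ≈ 79.933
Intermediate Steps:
L(G, x) = 33/5 - G/3 (L(G, x) = 7 + (2/(-5) + G/(-3)) = 7 + (2*(-⅕) + G*(-⅓)) = 7 + (-⅖ - G/3) = 33/5 - G/3)
L(8, 1)*31 + ((14 - 15) - 41) = (33/5 - ⅓*8)*31 + ((14 - 15) - 41) = (33/5 - 8/3)*31 + (-1 - 41) = (59/15)*31 - 42 = 1829/15 - 42 = 1199/15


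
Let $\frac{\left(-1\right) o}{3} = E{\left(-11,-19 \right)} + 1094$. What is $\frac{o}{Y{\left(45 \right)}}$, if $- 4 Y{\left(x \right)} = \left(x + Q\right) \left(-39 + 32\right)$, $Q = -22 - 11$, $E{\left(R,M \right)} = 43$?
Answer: $- \frac{1137}{7} \approx -162.43$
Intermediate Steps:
$Q = -33$
$Y{\left(x \right)} = - \frac{231}{4} + \frac{7 x}{4}$ ($Y{\left(x \right)} = - \frac{\left(x - 33\right) \left(-39 + 32\right)}{4} = - \frac{\left(-33 + x\right) \left(-7\right)}{4} = - \frac{231 - 7 x}{4} = - \frac{231}{4} + \frac{7 x}{4}$)
$o = -3411$ ($o = - 3 \left(43 + 1094\right) = \left(-3\right) 1137 = -3411$)
$\frac{o}{Y{\left(45 \right)}} = - \frac{3411}{- \frac{231}{4} + \frac{7}{4} \cdot 45} = - \frac{3411}{- \frac{231}{4} + \frac{315}{4}} = - \frac{3411}{21} = \left(-3411\right) \frac{1}{21} = - \frac{1137}{7}$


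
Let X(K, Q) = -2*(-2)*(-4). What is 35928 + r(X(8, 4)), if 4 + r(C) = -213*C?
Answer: 39332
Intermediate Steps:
X(K, Q) = -16 (X(K, Q) = 4*(-4) = -16)
r(C) = -4 - 213*C
35928 + r(X(8, 4)) = 35928 + (-4 - 213*(-16)) = 35928 + (-4 + 3408) = 35928 + 3404 = 39332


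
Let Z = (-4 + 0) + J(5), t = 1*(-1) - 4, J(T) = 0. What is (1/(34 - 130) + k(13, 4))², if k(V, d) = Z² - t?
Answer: 4060225/9216 ≈ 440.56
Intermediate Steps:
t = -5 (t = -1 - 4 = -5)
Z = -4 (Z = (-4 + 0) + 0 = -4 + 0 = -4)
k(V, d) = 21 (k(V, d) = (-4)² - 1*(-5) = 16 + 5 = 21)
(1/(34 - 130) + k(13, 4))² = (1/(34 - 130) + 21)² = (1/(-96) + 21)² = (-1/96 + 21)² = (2015/96)² = 4060225/9216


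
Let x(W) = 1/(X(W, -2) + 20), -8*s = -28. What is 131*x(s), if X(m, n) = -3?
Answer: 131/17 ≈ 7.7059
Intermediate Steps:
s = 7/2 (s = -1/8*(-28) = 7/2 ≈ 3.5000)
x(W) = 1/17 (x(W) = 1/(-3 + 20) = 1/17)
131*x(s) = 131*(1/17) = 131/17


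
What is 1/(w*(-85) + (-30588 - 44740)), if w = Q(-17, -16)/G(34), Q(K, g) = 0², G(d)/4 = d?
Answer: -1/75328 ≈ -1.3275e-5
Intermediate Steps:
G(d) = 4*d
Q(K, g) = 0
w = 0 (w = 0/((4*34)) = 0/136 = 0*(1/136) = 0)
1/(w*(-85) + (-30588 - 44740)) = 1/(0*(-85) + (-30588 - 44740)) = 1/(0 - 75328) = 1/(-75328) = -1/75328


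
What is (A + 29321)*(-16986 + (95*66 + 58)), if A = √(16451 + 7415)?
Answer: -312503218 - 10658*√23866 ≈ -3.1415e+8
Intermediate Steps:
A = √23866 ≈ 154.49
(A + 29321)*(-16986 + (95*66 + 58)) = (√23866 + 29321)*(-16986 + (95*66 + 58)) = (29321 + √23866)*(-16986 + (6270 + 58)) = (29321 + √23866)*(-16986 + 6328) = (29321 + √23866)*(-10658) = -312503218 - 10658*√23866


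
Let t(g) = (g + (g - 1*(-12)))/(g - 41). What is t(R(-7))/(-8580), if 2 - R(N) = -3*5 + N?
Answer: 1/2431 ≈ 0.00041135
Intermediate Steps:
R(N) = 17 - N (R(N) = 2 - (-3*5 + N) = 2 - (-15 + N) = 2 + (15 - N) = 17 - N)
t(g) = (12 + 2*g)/(-41 + g) (t(g) = (g + (g + 12))/(-41 + g) = (g + (12 + g))/(-41 + g) = (12 + 2*g)/(-41 + g))
t(R(-7))/(-8580) = (2*(6 + (17 - 1*(-7)))/(-41 + (17 - 1*(-7))))/(-8580) = (2*(6 + (17 + 7))/(-41 + (17 + 7)))*(-1/8580) = (2*(6 + 24)/(-41 + 24))*(-1/8580) = (2*30/(-17))*(-1/8580) = (2*(-1/17)*30)*(-1/8580) = -60/17*(-1/8580) = 1/2431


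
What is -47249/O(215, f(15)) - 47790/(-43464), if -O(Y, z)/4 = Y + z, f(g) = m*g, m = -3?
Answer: 86921989/1231480 ≈ 70.583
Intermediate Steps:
f(g) = -3*g
O(Y, z) = -4*Y - 4*z (O(Y, z) = -4*(Y + z) = -4*Y - 4*z)
-47249/O(215, f(15)) - 47790/(-43464) = -47249/(-4*215 - (-12)*15) - 47790/(-43464) = -47249/(-860 - 4*(-45)) - 47790*(-1/43464) = -47249/(-860 + 180) + 7965/7244 = -47249/(-680) + 7965/7244 = -47249*(-1/680) + 7965/7244 = 47249/680 + 7965/7244 = 86921989/1231480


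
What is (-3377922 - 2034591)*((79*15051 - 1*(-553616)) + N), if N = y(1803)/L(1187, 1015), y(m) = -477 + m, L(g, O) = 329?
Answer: -3103164364847403/329 ≈ -9.4321e+12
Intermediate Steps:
N = 1326/329 (N = (-477 + 1803)/329 = 1326*(1/329) = 1326/329 ≈ 4.0304)
(-3377922 - 2034591)*((79*15051 - 1*(-553616)) + N) = (-3377922 - 2034591)*((79*15051 - 1*(-553616)) + 1326/329) = -5412513*((1189029 + 553616) + 1326/329) = -5412513*(1742645 + 1326/329) = -5412513*573331531/329 = -3103164364847403/329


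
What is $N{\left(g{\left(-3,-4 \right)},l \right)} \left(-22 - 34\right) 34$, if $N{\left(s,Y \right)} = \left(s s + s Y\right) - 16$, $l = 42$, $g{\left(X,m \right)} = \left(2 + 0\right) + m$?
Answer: $182784$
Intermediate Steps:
$g{\left(X,m \right)} = 2 + m$
$N{\left(s,Y \right)} = -16 + s^{2} + Y s$ ($N{\left(s,Y \right)} = \left(s^{2} + Y s\right) - 16 = -16 + s^{2} + Y s$)
$N{\left(g{\left(-3,-4 \right)},l \right)} \left(-22 - 34\right) 34 = \left(-16 + \left(2 - 4\right)^{2} + 42 \left(2 - 4\right)\right) \left(-22 - 34\right) 34 = \left(-16 + \left(-2\right)^{2} + 42 \left(-2\right)\right) \left(\left(-56\right) 34\right) = \left(-16 + 4 - 84\right) \left(-1904\right) = \left(-96\right) \left(-1904\right) = 182784$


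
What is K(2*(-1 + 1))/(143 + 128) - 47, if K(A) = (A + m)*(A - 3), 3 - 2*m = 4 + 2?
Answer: -25465/542 ≈ -46.983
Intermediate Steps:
m = -3/2 (m = 3/2 - (4 + 2)/2 = 3/2 - ½*6 = 3/2 - 3 = -3/2 ≈ -1.5000)
K(A) = (-3 + A)*(-3/2 + A) (K(A) = (A - 3/2)*(A - 3) = (-3/2 + A)*(-3 + A) = (-3 + A)*(-3/2 + A))
K(2*(-1 + 1))/(143 + 128) - 47 = (9/2 + (2*(-1 + 1))² - 9*(-1 + 1))/(143 + 128) - 47 = (9/2 + (2*0)² - 9*0)/271 - 47 = (9/2 + 0² - 9/2*0)*(1/271) - 47 = (9/2 + 0 + 0)*(1/271) - 47 = (9/2)*(1/271) - 47 = 9/542 - 47 = -25465/542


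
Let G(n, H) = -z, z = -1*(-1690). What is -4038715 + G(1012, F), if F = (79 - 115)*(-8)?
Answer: -4040405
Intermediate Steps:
F = 288 (F = -36*(-8) = 288)
z = 1690
G(n, H) = -1690 (G(n, H) = -1*1690 = -1690)
-4038715 + G(1012, F) = -4038715 - 1690 = -4040405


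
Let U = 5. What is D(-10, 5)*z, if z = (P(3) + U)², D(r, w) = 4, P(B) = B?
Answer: 256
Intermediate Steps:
z = 64 (z = (3 + 5)² = 8² = 64)
D(-10, 5)*z = 4*64 = 256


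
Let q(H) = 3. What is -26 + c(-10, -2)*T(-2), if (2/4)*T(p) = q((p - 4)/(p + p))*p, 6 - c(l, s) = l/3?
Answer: -138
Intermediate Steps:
c(l, s) = 6 - l/3
T(p) = 6*p (T(p) = 2*(3*p) = 6*p)
-26 + c(-10, -2)*T(-2) = -26 + (6 - ⅓*(-10))*(6*(-2)) = -26 + (6 + 10/3)*(-12) = -26 + (28/3)*(-12) = -26 - 112 = -138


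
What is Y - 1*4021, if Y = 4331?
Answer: 310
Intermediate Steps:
Y - 1*4021 = 4331 - 1*4021 = 4331 - 4021 = 310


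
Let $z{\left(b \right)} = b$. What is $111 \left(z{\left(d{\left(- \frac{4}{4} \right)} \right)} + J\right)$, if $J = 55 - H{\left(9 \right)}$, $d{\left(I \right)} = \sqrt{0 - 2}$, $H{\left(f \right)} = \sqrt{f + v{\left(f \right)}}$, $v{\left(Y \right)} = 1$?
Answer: $6105 - 111 \sqrt{10} + 111 i \sqrt{2} \approx 5754.0 + 156.98 i$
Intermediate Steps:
$H{\left(f \right)} = \sqrt{1 + f}$ ($H{\left(f \right)} = \sqrt{f + 1} = \sqrt{1 + f}$)
$d{\left(I \right)} = i \sqrt{2}$ ($d{\left(I \right)} = \sqrt{-2} = i \sqrt{2}$)
$J = 55 - \sqrt{10}$ ($J = 55 - \sqrt{1 + 9} = 55 - \sqrt{10} \approx 51.838$)
$111 \left(z{\left(d{\left(- \frac{4}{4} \right)} \right)} + J\right) = 111 \left(i \sqrt{2} + \left(55 - \sqrt{10}\right)\right) = 111 \left(55 - \sqrt{10} + i \sqrt{2}\right) = 6105 - 111 \sqrt{10} + 111 i \sqrt{2}$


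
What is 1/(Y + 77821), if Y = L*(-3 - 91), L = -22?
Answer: 1/79889 ≈ 1.2517e-5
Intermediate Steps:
Y = 2068 (Y = -22*(-3 - 91) = -22*(-94) = 2068)
1/(Y + 77821) = 1/(2068 + 77821) = 1/79889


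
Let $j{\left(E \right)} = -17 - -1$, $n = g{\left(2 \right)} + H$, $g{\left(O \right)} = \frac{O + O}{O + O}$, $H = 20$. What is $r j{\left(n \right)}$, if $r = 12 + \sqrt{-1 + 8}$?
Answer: $-192 - 16 \sqrt{7} \approx -234.33$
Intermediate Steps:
$g{\left(O \right)} = 1$ ($g{\left(O \right)} = \frac{2 O}{2 O} = 2 O \frac{1}{2 O} = 1$)
$r = 12 + \sqrt{7} \approx 14.646$
$n = 21$ ($n = 1 + 20 = 21$)
$j{\left(E \right)} = -16$ ($j{\left(E \right)} = -17 + 1 = -16$)
$r j{\left(n \right)} = \left(12 + \sqrt{7}\right) \left(-16\right) = -192 - 16 \sqrt{7}$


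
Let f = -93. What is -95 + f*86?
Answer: -8093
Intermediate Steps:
-95 + f*86 = -95 - 93*86 = -95 - 7998 = -8093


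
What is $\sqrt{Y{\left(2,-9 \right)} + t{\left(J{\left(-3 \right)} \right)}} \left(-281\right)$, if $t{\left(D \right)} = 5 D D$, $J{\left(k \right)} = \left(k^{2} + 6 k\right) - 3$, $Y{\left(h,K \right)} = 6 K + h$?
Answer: $- 562 \sqrt{167} \approx -7262.6$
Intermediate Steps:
$Y{\left(h,K \right)} = h + 6 K$
$J{\left(k \right)} = -3 + k^{2} + 6 k$
$t{\left(D \right)} = 5 D^{2}$
$\sqrt{Y{\left(2,-9 \right)} + t{\left(J{\left(-3 \right)} \right)}} \left(-281\right) = \sqrt{\left(2 + 6 \left(-9\right)\right) + 5 \left(-3 + \left(-3\right)^{2} + 6 \left(-3\right)\right)^{2}} \left(-281\right) = \sqrt{\left(2 - 54\right) + 5 \left(-3 + 9 - 18\right)^{2}} \left(-281\right) = \sqrt{-52 + 5 \left(-12\right)^{2}} \left(-281\right) = \sqrt{-52 + 5 \cdot 144} \left(-281\right) = \sqrt{-52 + 720} \left(-281\right) = \sqrt{668} \left(-281\right) = 2 \sqrt{167} \left(-281\right) = - 562 \sqrt{167}$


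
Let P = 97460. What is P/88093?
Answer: 97460/88093 ≈ 1.1063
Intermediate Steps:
P/88093 = 97460/88093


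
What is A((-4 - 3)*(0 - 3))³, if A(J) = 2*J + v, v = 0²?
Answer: 74088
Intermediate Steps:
v = 0
A(J) = 2*J (A(J) = 2*J + 0 = 2*J)
A((-4 - 3)*(0 - 3))³ = (2*((-4 - 3)*(0 - 3)))³ = (2*(-7*(-3)))³ = (2*21)³ = 42³ = 74088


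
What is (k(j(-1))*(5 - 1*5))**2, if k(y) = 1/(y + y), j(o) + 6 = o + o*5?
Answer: 0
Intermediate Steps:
j(o) = -6 + 6*o (j(o) = -6 + (o + o*5) = -6 + (o + 5*o) = -6 + 6*o)
k(y) = 1/(2*y)
(k(j(-1))*(5 - 1*5))**2 = ((1/(2*(-6 + 6*(-1))))*(5 - 1*5))**2 = ((1/(2*(-6 - 6)))*(5 - 5))**2 = (((1/2)/(-12))*0)**2 = (((1/2)*(-1/12))*0)**2 = (-1/24*0)**2 = 0**2 = 0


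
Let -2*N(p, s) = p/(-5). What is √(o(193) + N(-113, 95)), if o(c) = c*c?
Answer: √3723770/10 ≈ 192.97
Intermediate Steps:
o(c) = c²
N(p, s) = p/10 (N(p, s) = -p/(2*(-5)) = -p*(-1)/(2*5) = -(-1)*p/10 = p/10)
√(o(193) + N(-113, 95)) = √(193² + (⅒)*(-113)) = √(37249 - 113/10) = √(372377/10) = √3723770/10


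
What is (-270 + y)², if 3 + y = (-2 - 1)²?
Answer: 69696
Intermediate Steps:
y = 6 (y = -3 + (-2 - 1)² = -3 + (-3)² = -3 + 9 = 6)
(-270 + y)² = (-270 + 6)² = (-264)² = 69696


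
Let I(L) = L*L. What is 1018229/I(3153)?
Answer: 1018229/9941409 ≈ 0.10242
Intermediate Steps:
I(L) = L²
1018229/I(3153) = 1018229/(3153²) = 1018229/9941409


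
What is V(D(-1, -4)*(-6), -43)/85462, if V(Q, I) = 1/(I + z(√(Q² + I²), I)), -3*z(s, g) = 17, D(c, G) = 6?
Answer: -3/12477452 ≈ -2.4043e-7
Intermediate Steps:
z(s, g) = -17/3 (z(s, g) = -⅓*17 = -17/3)
V(Q, I) = 1/(-17/3 + I) (V(Q, I) = 1/(I - 17/3) = 1/(-17/3 + I))
V(D(-1, -4)*(-6), -43)/85462 = (3/(-17 + 3*(-43)))/85462 = (3/(-17 - 129))*(1/85462) = (3/(-146))*(1/85462) = (3*(-1/146))*(1/85462) = -3/146*1/85462 = -3/12477452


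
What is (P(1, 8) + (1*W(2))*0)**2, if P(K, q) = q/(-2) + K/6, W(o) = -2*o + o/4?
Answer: 529/36 ≈ 14.694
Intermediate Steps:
W(o) = -7*o/4 (W(o) = -2*o + o*(1/4) = -2*o + o/4 = -7*o/4)
P(K, q) = -q/2 + K/6 (P(K, q) = q*(-1/2) + K*(1/6) = -q/2 + K/6)
(P(1, 8) + (1*W(2))*0)**2 = ((-1/2*8 + (1/6)*1) + (1*(-7/4*2))*0)**2 = ((-4 + 1/6) + (1*(-7/2))*0)**2 = (-23/6 - 7/2*0)**2 = (-23/6 + 0)**2 = (-23/6)**2 = 529/36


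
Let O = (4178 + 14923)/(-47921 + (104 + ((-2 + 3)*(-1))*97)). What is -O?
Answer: 19101/47914 ≈ 0.39865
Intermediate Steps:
O = -19101/47914 (O = 19101/(-47921 + (104 + (1*(-1))*97)) = 19101/(-47921 + (104 - 1*97)) = 19101/(-47921 + (104 - 97)) = 19101/(-47921 + 7) = 19101/(-47914) = 19101*(-1/47914) = -19101/47914 ≈ -0.39865)
-O = -1*(-19101/47914) = 19101/47914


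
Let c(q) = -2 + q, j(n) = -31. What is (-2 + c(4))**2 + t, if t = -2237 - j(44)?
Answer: -2206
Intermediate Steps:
t = -2206 (t = -2237 - 1*(-31) = -2237 + 31 = -2206)
(-2 + c(4))**2 + t = (-2 + (-2 + 4))**2 - 2206 = (-2 + 2)**2 - 2206 = 0**2 - 2206 = 0 - 2206 = -2206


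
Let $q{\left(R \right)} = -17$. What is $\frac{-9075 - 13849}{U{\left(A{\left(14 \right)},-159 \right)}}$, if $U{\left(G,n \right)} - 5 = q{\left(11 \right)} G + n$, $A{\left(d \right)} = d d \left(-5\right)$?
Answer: $- \frac{11462}{8253} \approx -1.3888$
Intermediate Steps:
$A{\left(d \right)} = - 5 d^{2}$ ($A{\left(d \right)} = d^{2} \left(-5\right) = - 5 d^{2}$)
$U{\left(G,n \right)} = 5 + n - 17 G$ ($U{\left(G,n \right)} = 5 - \left(- n + 17 G\right) = 5 + n - 17 G$)
$\frac{-9075 - 13849}{U{\left(A{\left(14 \right)},-159 \right)}} = \frac{-9075 - 13849}{5 - 159 - 17 \left(- 5 \cdot 14^{2}\right)} = - \frac{22924}{5 - 159 - 17 \left(\left(-5\right) 196\right)} = - \frac{22924}{5 - 159 - -16660} = - \frac{22924}{5 - 159 + 16660} = - \frac{22924}{16506} = \left(-22924\right) \frac{1}{16506} = - \frac{11462}{8253}$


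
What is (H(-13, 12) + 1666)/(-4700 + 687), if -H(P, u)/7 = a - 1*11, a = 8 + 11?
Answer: -1610/4013 ≈ -0.40120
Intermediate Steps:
a = 19
H(P, u) = -56 (H(P, u) = -7*(19 - 1*11) = -7*(19 - 11) = -7*8 = -56)
(H(-13, 12) + 1666)/(-4700 + 687) = (-56 + 1666)/(-4700 + 687) = 1610/(-4013) = 1610*(-1/4013) = -1610/4013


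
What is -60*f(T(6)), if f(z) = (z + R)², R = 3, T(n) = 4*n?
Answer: -43740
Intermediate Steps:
f(z) = (3 + z)² (f(z) = (z + 3)² = (3 + z)²)
-60*f(T(6)) = -60*(3 + 4*6)² = -60*(3 + 24)² = -60*27² = -60*729 = -43740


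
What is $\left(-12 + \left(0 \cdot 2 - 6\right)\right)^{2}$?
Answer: $324$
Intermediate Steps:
$\left(-12 + \left(0 \cdot 2 - 6\right)\right)^{2} = \left(-12 + \left(0 - 6\right)\right)^{2} = \left(-12 - 6\right)^{2} = \left(-18\right)^{2} = 324$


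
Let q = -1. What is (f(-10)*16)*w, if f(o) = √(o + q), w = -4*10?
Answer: -640*I*√11 ≈ -2122.6*I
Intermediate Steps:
w = -40
f(o) = √(-1 + o) (f(o) = √(o - 1) = √(-1 + o))
(f(-10)*16)*w = (√(-1 - 10)*16)*(-40) = (√(-11)*16)*(-40) = ((I*√11)*16)*(-40) = (16*I*√11)*(-40) = -640*I*√11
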